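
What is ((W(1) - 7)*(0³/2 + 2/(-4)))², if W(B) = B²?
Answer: 9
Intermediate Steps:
((W(1) - 7)*(0³/2 + 2/(-4)))² = ((1² - 7)*(0³/2 + 2/(-4)))² = ((1 - 7)*(0*(½) + 2*(-¼)))² = (-6*(0 - ½))² = (-6*(-½))² = 3² = 9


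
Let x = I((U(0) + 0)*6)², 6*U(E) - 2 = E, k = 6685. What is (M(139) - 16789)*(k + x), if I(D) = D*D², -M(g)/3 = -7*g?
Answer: -93608630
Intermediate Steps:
U(E) = ⅓ + E/6
M(g) = 21*g (M(g) = -(-21)*g = 21*g)
I(D) = D³
x = 64 (x = ((((⅓ + (⅙)*0) + 0)*6)³)² = ((((⅓ + 0) + 0)*6)³)² = (((⅓ + 0)*6)³)² = (((⅓)*6)³)² = (2³)² = 8² = 64)
(M(139) - 16789)*(k + x) = (21*139 - 16789)*(6685 + 64) = (2919 - 16789)*6749 = -13870*6749 = -93608630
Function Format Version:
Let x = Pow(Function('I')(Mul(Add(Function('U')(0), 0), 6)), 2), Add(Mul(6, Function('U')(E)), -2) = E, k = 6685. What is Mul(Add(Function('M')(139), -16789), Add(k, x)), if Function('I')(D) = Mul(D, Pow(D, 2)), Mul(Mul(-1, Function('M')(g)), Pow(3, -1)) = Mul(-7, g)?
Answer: -93608630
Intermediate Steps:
Function('U')(E) = Add(Rational(1, 3), Mul(Rational(1, 6), E))
Function('M')(g) = Mul(21, g) (Function('M')(g) = Mul(-3, Mul(-7, g)) = Mul(21, g))
Function('I')(D) = Pow(D, 3)
x = 64 (x = Pow(Pow(Mul(Add(Add(Rational(1, 3), Mul(Rational(1, 6), 0)), 0), 6), 3), 2) = Pow(Pow(Mul(Add(Add(Rational(1, 3), 0), 0), 6), 3), 2) = Pow(Pow(Mul(Add(Rational(1, 3), 0), 6), 3), 2) = Pow(Pow(Mul(Rational(1, 3), 6), 3), 2) = Pow(Pow(2, 3), 2) = Pow(8, 2) = 64)
Mul(Add(Function('M')(139), -16789), Add(k, x)) = Mul(Add(Mul(21, 139), -16789), Add(6685, 64)) = Mul(Add(2919, -16789), 6749) = Mul(-13870, 6749) = -93608630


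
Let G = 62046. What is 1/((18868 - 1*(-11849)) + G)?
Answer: 1/92763 ≈ 1.0780e-5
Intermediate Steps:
1/((18868 - 1*(-11849)) + G) = 1/((18868 - 1*(-11849)) + 62046) = 1/((18868 + 11849) + 62046) = 1/(30717 + 62046) = 1/92763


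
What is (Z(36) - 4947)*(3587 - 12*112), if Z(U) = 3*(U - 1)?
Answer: -10860606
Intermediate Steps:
Z(U) = -3 + 3*U (Z(U) = 3*(-1 + U) = -3 + 3*U)
(Z(36) - 4947)*(3587 - 12*112) = ((-3 + 3*36) - 4947)*(3587 - 12*112) = ((-3 + 108) - 4947)*(3587 - 1344) = (105 - 4947)*2243 = -4842*2243 = -10860606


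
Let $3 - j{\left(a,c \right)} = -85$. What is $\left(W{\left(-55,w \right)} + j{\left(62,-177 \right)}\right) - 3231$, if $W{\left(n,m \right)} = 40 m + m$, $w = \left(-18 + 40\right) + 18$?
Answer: $-1503$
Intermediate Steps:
$j{\left(a,c \right)} = 88$ ($j{\left(a,c \right)} = 3 - -85 = 3 + 85 = 88$)
$w = 40$ ($w = 22 + 18 = 40$)
$W{\left(n,m \right)} = 41 m$
$\left(W{\left(-55,w \right)} + j{\left(62,-177 \right)}\right) - 3231 = \left(41 \cdot 40 + 88\right) - 3231 = \left(1640 + 88\right) - 3231 = 1728 - 3231 = -1503$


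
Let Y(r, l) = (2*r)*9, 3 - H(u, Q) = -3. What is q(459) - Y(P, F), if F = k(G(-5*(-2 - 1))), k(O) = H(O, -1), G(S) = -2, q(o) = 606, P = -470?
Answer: 9066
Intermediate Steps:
H(u, Q) = 6 (H(u, Q) = 3 - 1*(-3) = 3 + 3 = 6)
k(O) = 6
F = 6
Y(r, l) = 18*r
q(459) - Y(P, F) = 606 - 18*(-470) = 606 - 1*(-8460) = 606 + 8460 = 9066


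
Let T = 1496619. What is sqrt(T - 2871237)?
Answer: I*sqrt(1374618) ≈ 1172.4*I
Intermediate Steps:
sqrt(T - 2871237) = sqrt(1496619 - 2871237) = sqrt(-1374618) = I*sqrt(1374618)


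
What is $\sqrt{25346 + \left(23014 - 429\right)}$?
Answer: $\sqrt{47931} \approx 218.93$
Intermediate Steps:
$\sqrt{25346 + \left(23014 - 429\right)} = \sqrt{25346 + 22585} = \sqrt{47931}$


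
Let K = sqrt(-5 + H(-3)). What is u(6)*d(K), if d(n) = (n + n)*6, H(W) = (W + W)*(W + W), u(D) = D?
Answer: 72*sqrt(31) ≈ 400.88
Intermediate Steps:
H(W) = 4*W**2 (H(W) = (2*W)*(2*W) = 4*W**2)
K = sqrt(31) (K = sqrt(-5 + 4*(-3)**2) = sqrt(-5 + 4*9) = sqrt(-5 + 36) = sqrt(31) ≈ 5.5678)
d(n) = 12*n (d(n) = (2*n)*6 = 12*n)
u(6)*d(K) = 6*(12*sqrt(31)) = 72*sqrt(31)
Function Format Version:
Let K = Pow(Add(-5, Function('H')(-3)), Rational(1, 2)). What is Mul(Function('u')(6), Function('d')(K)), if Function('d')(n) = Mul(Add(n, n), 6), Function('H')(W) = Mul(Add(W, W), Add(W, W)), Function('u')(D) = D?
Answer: Mul(72, Pow(31, Rational(1, 2))) ≈ 400.88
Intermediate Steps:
Function('H')(W) = Mul(4, Pow(W, 2)) (Function('H')(W) = Mul(Mul(2, W), Mul(2, W)) = Mul(4, Pow(W, 2)))
K = Pow(31, Rational(1, 2)) (K = Pow(Add(-5, Mul(4, Pow(-3, 2))), Rational(1, 2)) = Pow(Add(-5, Mul(4, 9)), Rational(1, 2)) = Pow(Add(-5, 36), Rational(1, 2)) = Pow(31, Rational(1, 2)) ≈ 5.5678)
Function('d')(n) = Mul(12, n) (Function('d')(n) = Mul(Mul(2, n), 6) = Mul(12, n))
Mul(Function('u')(6), Function('d')(K)) = Mul(6, Mul(12, Pow(31, Rational(1, 2)))) = Mul(72, Pow(31, Rational(1, 2)))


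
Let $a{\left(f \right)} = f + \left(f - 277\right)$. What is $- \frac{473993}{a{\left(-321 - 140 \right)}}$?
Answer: $\frac{473993}{1199} \approx 395.32$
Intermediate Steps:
$a{\left(f \right)} = -277 + 2 f$ ($a{\left(f \right)} = f + \left(-277 + f\right) = -277 + 2 f$)
$- \frac{473993}{a{\left(-321 - 140 \right)}} = - \frac{473993}{-277 + 2 \left(-321 - 140\right)} = - \frac{473993}{-277 + 2 \left(-461\right)} = - \frac{473993}{-277 - 922} = - \frac{473993}{-1199} = \left(-473993\right) \left(- \frac{1}{1199}\right) = \frac{473993}{1199}$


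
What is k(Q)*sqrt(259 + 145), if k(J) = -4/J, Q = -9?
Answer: 8*sqrt(101)/9 ≈ 8.9332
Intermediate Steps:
k(Q)*sqrt(259 + 145) = (-4/(-9))*sqrt(259 + 145) = (-4*(-1/9))*sqrt(404) = 4*(2*sqrt(101))/9 = 8*sqrt(101)/9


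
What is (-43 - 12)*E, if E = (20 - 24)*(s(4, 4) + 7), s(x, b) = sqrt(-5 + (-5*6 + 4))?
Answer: 1540 + 220*I*sqrt(31) ≈ 1540.0 + 1224.9*I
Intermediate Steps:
s(x, b) = I*sqrt(31) (s(x, b) = sqrt(-5 + (-30 + 4)) = sqrt(-5 - 26) = sqrt(-31) = I*sqrt(31))
E = -28 - 4*I*sqrt(31) (E = (20 - 24)*(I*sqrt(31) + 7) = -4*(7 + I*sqrt(31)) = -28 - 4*I*sqrt(31) ≈ -28.0 - 22.271*I)
(-43 - 12)*E = (-43 - 12)*(-28 - 4*I*sqrt(31)) = -55*(-28 - 4*I*sqrt(31)) = 1540 + 220*I*sqrt(31)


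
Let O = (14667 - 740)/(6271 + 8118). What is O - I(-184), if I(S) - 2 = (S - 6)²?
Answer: -519457751/14389 ≈ -36101.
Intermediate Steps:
I(S) = 2 + (-6 + S)² (I(S) = 2 + (S - 6)² = 2 + (-6 + S)²)
O = 13927/14389 ≈ 0.96789
O - I(-184) = 13927/14389 - (2 + (-6 - 184)²) = 13927/14389 - (2 + (-190)²) = 13927/14389 - (2 + 36100) = 13927/14389 - 1*36102 = 13927/14389 - 36102 = -519457751/14389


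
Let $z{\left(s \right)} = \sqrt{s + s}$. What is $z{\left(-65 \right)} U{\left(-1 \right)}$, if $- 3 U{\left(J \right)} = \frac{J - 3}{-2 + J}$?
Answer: $- \frac{4 i \sqrt{130}}{9} \approx - 5.0674 i$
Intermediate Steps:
$U{\left(J \right)} = - \frac{-3 + J}{3 \left(-2 + J\right)}$ ($U{\left(J \right)} = - \frac{\left(J - 3\right) \frac{1}{-2 + J}}{3} = - \frac{\left(-3 + J\right) \frac{1}{-2 + J}}{3} = - \frac{\frac{1}{-2 + J} \left(-3 + J\right)}{3} = - \frac{-3 + J}{3 \left(-2 + J\right)}$)
$z{\left(s \right)} = \sqrt{2} \sqrt{s}$ ($z{\left(s \right)} = \sqrt{2 s} = \sqrt{2} \sqrt{s}$)
$z{\left(-65 \right)} U{\left(-1 \right)} = \sqrt{2} \sqrt{-65} \frac{3 - -1}{3 \left(-2 - 1\right)} = \sqrt{2} i \sqrt{65} \frac{3 + 1}{3 \left(-3\right)} = i \sqrt{130} \cdot \frac{1}{3} \left(- \frac{1}{3}\right) 4 = i \sqrt{130} \left(- \frac{4}{9}\right) = - \frac{4 i \sqrt{130}}{9}$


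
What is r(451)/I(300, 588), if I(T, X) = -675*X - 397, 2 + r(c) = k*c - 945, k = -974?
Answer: 440221/397297 ≈ 1.1080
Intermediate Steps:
r(c) = -947 - 974*c (r(c) = -2 + (-974*c - 945) = -2 + (-945 - 974*c) = -947 - 974*c)
I(T, X) = -397 - 675*X
r(451)/I(300, 588) = (-947 - 974*451)/(-397 - 675*588) = (-947 - 439274)/(-397 - 396900) = -440221/(-397297) = -440221*(-1/397297) = 440221/397297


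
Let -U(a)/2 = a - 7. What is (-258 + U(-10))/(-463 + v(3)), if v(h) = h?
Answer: 56/115 ≈ 0.48696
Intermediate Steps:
U(a) = 14 - 2*a (U(a) = -2*(a - 7) = -2*(-7 + a) = 14 - 2*a)
(-258 + U(-10))/(-463 + v(3)) = (-258 + (14 - 2*(-10)))/(-463 + 3) = (-258 + (14 + 20))/(-460) = (-258 + 34)*(-1/460) = -224*(-1/460) = 56/115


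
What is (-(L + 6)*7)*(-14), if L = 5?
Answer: 1078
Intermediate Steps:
(-(L + 6)*7)*(-14) = (-(5 + 6)*7)*(-14) = (-1*11*7)*(-14) = -11*7*(-14) = -77*(-14) = 1078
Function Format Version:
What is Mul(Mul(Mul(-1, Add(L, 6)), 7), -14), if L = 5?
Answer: 1078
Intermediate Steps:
Mul(Mul(Mul(-1, Add(L, 6)), 7), -14) = Mul(Mul(Mul(-1, Add(5, 6)), 7), -14) = Mul(Mul(Mul(-1, 11), 7), -14) = Mul(Mul(-11, 7), -14) = Mul(-77, -14) = 1078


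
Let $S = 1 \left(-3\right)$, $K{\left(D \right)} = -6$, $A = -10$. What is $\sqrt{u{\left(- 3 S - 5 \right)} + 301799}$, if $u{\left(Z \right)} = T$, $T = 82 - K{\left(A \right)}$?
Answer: $9 \sqrt{3727} \approx 549.44$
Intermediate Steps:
$S = -3$
$T = 88$ ($T = 82 - -6 = 82 + 6 = 88$)
$u{\left(Z \right)} = 88$
$\sqrt{u{\left(- 3 S - 5 \right)} + 301799} = \sqrt{88 + 301799} = \sqrt{301887} = 9 \sqrt{3727}$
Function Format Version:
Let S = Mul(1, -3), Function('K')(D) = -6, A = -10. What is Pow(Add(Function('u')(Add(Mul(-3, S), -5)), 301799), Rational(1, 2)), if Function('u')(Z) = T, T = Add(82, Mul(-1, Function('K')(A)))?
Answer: Mul(9, Pow(3727, Rational(1, 2))) ≈ 549.44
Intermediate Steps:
S = -3
T = 88 (T = Add(82, Mul(-1, -6)) = Add(82, 6) = 88)
Function('u')(Z) = 88
Pow(Add(Function('u')(Add(Mul(-3, S), -5)), 301799), Rational(1, 2)) = Pow(Add(88, 301799), Rational(1, 2)) = Pow(301887, Rational(1, 2)) = Mul(9, Pow(3727, Rational(1, 2)))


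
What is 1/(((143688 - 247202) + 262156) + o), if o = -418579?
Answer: -1/259937 ≈ -3.8471e-6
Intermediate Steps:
1/(((143688 - 247202) + 262156) + o) = 1/(((143688 - 247202) + 262156) - 418579) = 1/((-103514 + 262156) - 418579) = 1/(158642 - 418579) = 1/(-259937) = -1/259937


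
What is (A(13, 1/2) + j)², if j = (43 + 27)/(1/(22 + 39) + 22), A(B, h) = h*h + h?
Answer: 445589881/28858384 ≈ 15.441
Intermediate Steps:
A(B, h) = h + h² (A(B, h) = h² + h = h + h²)
j = 4270/1343 (j = 70/(1/61 + 22) = 70/(1343/61) = 70*(61/1343) = 4270/1343 ≈ 3.1794)
(A(13, 1/2) + j)² = ((1 + 1/2)/2 + 4270/1343)² = ((1 + ½)/2 + 4270/1343)² = ((½)*(3/2) + 4270/1343)² = (¾ + 4270/1343)² = (21109/5372)² = 445589881/28858384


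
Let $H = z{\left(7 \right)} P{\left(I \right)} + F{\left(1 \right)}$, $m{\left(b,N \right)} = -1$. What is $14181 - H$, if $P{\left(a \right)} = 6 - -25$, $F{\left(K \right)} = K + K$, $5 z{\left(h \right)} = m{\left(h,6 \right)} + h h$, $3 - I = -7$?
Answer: $\frac{69407}{5} \approx 13881.0$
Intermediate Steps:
$I = 10$ ($I = 3 - -7 = 3 + 7 = 10$)
$z{\left(h \right)} = - \frac{1}{5} + \frac{h^{2}}{5}$ ($z{\left(h \right)} = \frac{-1 + h h}{5} = \frac{-1 + h^{2}}{5} = - \frac{1}{5} + \frac{h^{2}}{5}$)
$F{\left(K \right)} = 2 K$
$P{\left(a \right)} = 31$ ($P{\left(a \right)} = 6 + 25 = 31$)
$H = \frac{1498}{5}$ ($H = \left(- \frac{1}{5} + \frac{7^{2}}{5}\right) 31 + 2 \cdot 1 = \left(- \frac{1}{5} + \frac{1}{5} \cdot 49\right) 31 + 2 = \left(- \frac{1}{5} + \frac{49}{5}\right) 31 + 2 = \frac{48}{5} \cdot 31 + 2 = \frac{1488}{5} + 2 = \frac{1498}{5} \approx 299.6$)
$14181 - H = 14181 - \frac{1498}{5} = \frac{69407}{5}$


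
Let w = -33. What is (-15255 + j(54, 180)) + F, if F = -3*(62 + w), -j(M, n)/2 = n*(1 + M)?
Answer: -35142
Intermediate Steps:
j(M, n) = -2*n*(1 + M)
F = -87 (F = -3*(62 - 33) = -3*29 = -87)
(-15255 + j(54, 180)) + F = (-15255 - 2*180*(1 + 54)) - 87 = (-15255 - 2*180*55) - 87 = (-15255 - 19800) - 87 = -35055 - 87 = -35142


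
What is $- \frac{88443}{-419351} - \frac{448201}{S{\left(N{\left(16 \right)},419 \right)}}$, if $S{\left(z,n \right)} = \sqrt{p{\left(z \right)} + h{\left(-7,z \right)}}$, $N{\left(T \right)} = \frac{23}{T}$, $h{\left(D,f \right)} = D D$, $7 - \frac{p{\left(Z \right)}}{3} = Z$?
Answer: $\frac{88443}{419351} - \frac{1792804 \sqrt{1051}}{1051} \approx -55301.0$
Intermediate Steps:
$p{\left(Z \right)} = 21 - 3 Z$
$h{\left(D,f \right)} = D^{2}$
$S{\left(z,n \right)} = \sqrt{70 - 3 z}$ ($S{\left(z,n \right)} = \sqrt{\left(21 - 3 z\right) + \left(-7\right)^{2}} = \sqrt{\left(21 - 3 z\right) + 49} = \sqrt{70 - 3 z}$)
$- \frac{88443}{-419351} - \frac{448201}{S{\left(N{\left(16 \right)},419 \right)}} = - \frac{88443}{-419351} - \frac{448201}{\sqrt{70 - 3 \cdot \frac{23}{16}}} = \left(-88443\right) \left(- \frac{1}{419351}\right) - \frac{448201}{\sqrt{70 - 3 \cdot 23 \cdot \frac{1}{16}}} = \frac{88443}{419351} - \frac{448201}{\sqrt{70 - \frac{69}{16}}} = \frac{88443}{419351} - \frac{448201}{\sqrt{\frac{1051}{16}}} = \frac{88443}{419351} - \frac{448201}{\frac{1}{4} \sqrt{1051}} = \frac{88443}{419351} - 448201 \frac{4 \sqrt{1051}}{1051} = \frac{88443}{419351} - \frac{1792804 \sqrt{1051}}{1051}$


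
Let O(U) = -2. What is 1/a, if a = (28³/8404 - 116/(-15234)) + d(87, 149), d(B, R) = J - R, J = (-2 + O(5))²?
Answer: -16003317/2086517207 ≈ -0.0076699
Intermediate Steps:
J = 16 (J = (-2 - 2)² = (-4)² = 16)
d(B, R) = 16 - R
a = -2086517207/16003317 (a = (28³/8404 - 116/(-15234)) + (16 - 1*149) = (21952*(1/8404) - 116*(-1/15234)) + (16 - 149) = (5488/2101 + 58/7617) - 133 = 41923954/16003317 - 133 = -2086517207/16003317 ≈ -130.38)
1/a = 1/(-2086517207/16003317) = -16003317/2086517207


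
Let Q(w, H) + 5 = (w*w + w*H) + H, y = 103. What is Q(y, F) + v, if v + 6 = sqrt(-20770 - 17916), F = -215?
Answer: -11762 + 29*I*sqrt(46) ≈ -11762.0 + 196.69*I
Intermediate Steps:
Q(w, H) = -5 + H + w**2 + H*w (Q(w, H) = -5 + ((w*w + w*H) + H) = -5 + ((w**2 + H*w) + H) = -5 + (H + w**2 + H*w) = -5 + H + w**2 + H*w)
v = -6 + 29*I*sqrt(46) (v = -6 + sqrt(-20770 - 17916) = -6 + sqrt(-38686) = -6 + 29*I*sqrt(46) ≈ -6.0 + 196.69*I)
Q(y, F) + v = (-5 - 215 + 103**2 - 215*103) + (-6 + 29*I*sqrt(46)) = (-5 - 215 + 10609 - 22145) + (-6 + 29*I*sqrt(46)) = -11756 + (-6 + 29*I*sqrt(46)) = -11762 + 29*I*sqrt(46)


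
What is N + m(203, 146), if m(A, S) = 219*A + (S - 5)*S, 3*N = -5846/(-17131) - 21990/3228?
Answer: 16201283745/249094 ≈ 65041.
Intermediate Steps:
N = -537297/249094 (N = (-5846/(-17131) - 21990/3228)/3 = (-5846*(-1/17131) - 21990*1/3228)/3 = (158/463 - 3665/538)/3 = (⅓)*(-1611891/249094) = -537297/249094 ≈ -2.1570)
m(A, S) = 219*A + S*(-5 + S) (m(A, S) = 219*A + (-5 + S)*S = 219*A + S*(-5 + S))
N + m(203, 146) = -537297/249094 + (146² - 5*146 + 219*203) = -537297/249094 + (21316 - 730 + 44457) = -537297/249094 + 65043 = 16201283745/249094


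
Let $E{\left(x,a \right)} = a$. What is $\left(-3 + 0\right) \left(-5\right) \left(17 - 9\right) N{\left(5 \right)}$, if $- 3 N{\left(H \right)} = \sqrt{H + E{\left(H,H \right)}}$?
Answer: $- 40 \sqrt{10} \approx -126.49$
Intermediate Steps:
$N{\left(H \right)} = - \frac{\sqrt{2} \sqrt{H}}{3}$ ($N{\left(H \right)} = - \frac{\sqrt{H + H}}{3} = - \frac{\sqrt{2 H}}{3} = - \frac{\sqrt{2} \sqrt{H}}{3}$)
$\left(-3 + 0\right) \left(-5\right) \left(17 - 9\right) N{\left(5 \right)} = \left(-3 + 0\right) \left(-5\right) \left(17 - 9\right) \left(- \frac{\sqrt{2} \sqrt{5}}{3}\right) = \left(-3\right) \left(-5\right) 8 \left(- \frac{\sqrt{10}}{3}\right) = 15 \cdot 8 \left(- \frac{\sqrt{10}}{3}\right) = 120 \left(- \frac{\sqrt{10}}{3}\right) = - 40 \sqrt{10}$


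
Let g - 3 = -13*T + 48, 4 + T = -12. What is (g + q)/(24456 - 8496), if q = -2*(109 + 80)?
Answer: -17/2280 ≈ -0.0074561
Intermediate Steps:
T = -16 (T = -4 - 12 = -16)
g = 259 (g = 3 + (-13*(-16) + 48) = 3 + (208 + 48) = 3 + 256 = 259)
q = -378 (q = -2*189 = -378)
(g + q)/(24456 - 8496) = (259 - 378)/(24456 - 8496) = -119/15960 = -119*1/15960 = -17/2280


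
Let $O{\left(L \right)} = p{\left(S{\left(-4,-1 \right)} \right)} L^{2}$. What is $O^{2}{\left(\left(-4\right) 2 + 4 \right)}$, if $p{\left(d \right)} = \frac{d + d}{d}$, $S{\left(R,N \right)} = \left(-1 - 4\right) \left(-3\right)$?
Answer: $1024$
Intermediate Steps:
$S{\left(R,N \right)} = 15$ ($S{\left(R,N \right)} = \left(-5\right) \left(-3\right) = 15$)
$p{\left(d \right)} = 2$ ($p{\left(d \right)} = \frac{2 d}{d} = 2$)
$O{\left(L \right)} = 2 L^{2}$
$O^{2}{\left(\left(-4\right) 2 + 4 \right)} = \left(2 \left(\left(-4\right) 2 + 4\right)^{2}\right)^{2} = \left(2 \left(-8 + 4\right)^{2}\right)^{2} = \left(2 \left(-4\right)^{2}\right)^{2} = \left(2 \cdot 16\right)^{2} = 32^{2} = 1024$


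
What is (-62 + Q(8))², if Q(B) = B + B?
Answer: 2116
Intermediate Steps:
Q(B) = 2*B
(-62 + Q(8))² = (-62 + 2*8)² = (-62 + 16)² = (-46)² = 2116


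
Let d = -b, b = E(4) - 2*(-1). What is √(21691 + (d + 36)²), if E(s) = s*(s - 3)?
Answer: √22591 ≈ 150.30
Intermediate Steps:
E(s) = s*(-3 + s)
b = 6 (b = 4*(-3 + 4) - 2*(-1) = 4*1 + 2 = 4 + 2 = 6)
d = -6 (d = -1*6 = -6)
√(21691 + (d + 36)²) = √(21691 + (-6 + 36)²) = √(21691 + 30²) = √(21691 + 900) = √22591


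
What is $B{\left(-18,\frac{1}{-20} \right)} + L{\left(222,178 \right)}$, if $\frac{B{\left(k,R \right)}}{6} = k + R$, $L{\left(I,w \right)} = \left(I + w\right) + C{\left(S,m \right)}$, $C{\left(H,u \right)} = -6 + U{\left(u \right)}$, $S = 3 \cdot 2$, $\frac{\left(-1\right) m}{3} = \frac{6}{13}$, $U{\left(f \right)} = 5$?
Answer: $\frac{2907}{10} \approx 290.7$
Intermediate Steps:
$m = - \frac{18}{13}$ ($m = - 3 \cdot \frac{6}{13} = - 3 \cdot 6 \cdot \frac{1}{13} = \left(-3\right) \frac{6}{13} = - \frac{18}{13} \approx -1.3846$)
$S = 6$
$C{\left(H,u \right)} = -1$ ($C{\left(H,u \right)} = -6 + 5 = -1$)
$L{\left(I,w \right)} = -1 + I + w$ ($L{\left(I,w \right)} = \left(I + w\right) - 1 = -1 + I + w$)
$B{\left(k,R \right)} = 6 R + 6 k$ ($B{\left(k,R \right)} = 6 \left(k + R\right) = 6 \left(R + k\right) = 6 R + 6 k$)
$B{\left(-18,\frac{1}{-20} \right)} + L{\left(222,178 \right)} = \left(\frac{6}{-20} + 6 \left(-18\right)\right) + \left(-1 + 222 + 178\right) = \left(6 \left(- \frac{1}{20}\right) - 108\right) + 399 = \left(- \frac{3}{10} - 108\right) + 399 = - \frac{1083}{10} + 399 = \frac{2907}{10}$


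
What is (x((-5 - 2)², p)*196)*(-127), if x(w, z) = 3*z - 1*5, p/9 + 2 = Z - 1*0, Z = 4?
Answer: -1219708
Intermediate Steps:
p = 18 (p = -18 + 9*(4 - 1*0) = -18 + 9*(4 + 0) = -18 + 9*4 = -18 + 36 = 18)
x(w, z) = -5 + 3*z (x(w, z) = 3*z - 5 = -5 + 3*z)
(x((-5 - 2)², p)*196)*(-127) = ((-5 + 3*18)*196)*(-127) = ((-5 + 54)*196)*(-127) = (49*196)*(-127) = 9604*(-127) = -1219708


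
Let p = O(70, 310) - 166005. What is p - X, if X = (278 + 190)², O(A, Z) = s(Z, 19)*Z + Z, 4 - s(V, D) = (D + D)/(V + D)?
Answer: -126176371/329 ≈ -3.8352e+5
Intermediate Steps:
s(V, D) = 4 - 2*D/(D + V) (s(V, D) = 4 - (D + D)/(V + D) = 4 - 2*D/(D + V))
O(A, Z) = Z + 2*Z*(19 + 2*Z)/(19 + Z) (O(A, Z) = (2*(19 + 2*Z)/(19 + Z))*Z + Z = 2*Z*(19 + 2*Z)/(19 + Z) + Z = Z + 2*Z*(19 + 2*Z)/(19 + Z))
p = -54117475/329 (p = 310*(57 + 5*310)/(19 + 310) - 166005 = 310*(57 + 1550)/329 - 166005 = 310*(1/329)*1607 - 166005 = 498170/329 - 166005 = -54117475/329 ≈ -1.6449e+5)
X = 219024 (X = 468² = 219024)
p - X = -54117475/329 - 1*219024 = -54117475/329 - 219024 = -126176371/329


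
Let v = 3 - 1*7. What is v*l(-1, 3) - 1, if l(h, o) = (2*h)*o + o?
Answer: 11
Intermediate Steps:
l(h, o) = o + 2*h*o (l(h, o) = 2*h*o + o = o + 2*h*o)
v = -4 (v = 3 - 7 = -4)
v*l(-1, 3) - 1 = -12*(1 + 2*(-1)) - 1 = -12*(1 - 2) - 1 = -12*(-1) - 1 = -4*(-3) - 1 = 12 - 1 = 11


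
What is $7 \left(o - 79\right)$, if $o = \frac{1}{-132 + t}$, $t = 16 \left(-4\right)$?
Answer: $- \frac{15485}{28} \approx -553.04$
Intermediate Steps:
$t = -64$
$o = - \frac{1}{196}$ ($o = \frac{1}{-132 - 64} = \frac{1}{-196} = - \frac{1}{196} \approx -0.005102$)
$7 \left(o - 79\right) = 7 \left(- \frac{1}{196} - 79\right) = 7 \left(- \frac{15485}{196}\right) = - \frac{15485}{28}$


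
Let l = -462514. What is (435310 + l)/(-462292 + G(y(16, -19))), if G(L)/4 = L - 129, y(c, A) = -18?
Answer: 6801/115720 ≈ 0.058771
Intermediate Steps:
G(L) = -516 + 4*L (G(L) = 4*(L - 129) = 4*(-129 + L) = -516 + 4*L)
(435310 + l)/(-462292 + G(y(16, -19))) = (435310 - 462514)/(-462292 + (-516 + 4*(-18))) = -27204/(-462292 + (-516 - 72)) = -27204/(-462292 - 588) = -27204/(-462880) = -27204*(-1/462880) = 6801/115720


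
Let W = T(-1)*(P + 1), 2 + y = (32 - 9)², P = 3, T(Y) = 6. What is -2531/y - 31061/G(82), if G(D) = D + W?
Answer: -16637433/55862 ≈ -297.83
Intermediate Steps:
y = 527 (y = -2 + (32 - 9)² = -2 + 23² = -2 + 529 = 527)
W = 24 (W = 6*(3 + 1) = 6*4 = 24)
G(D) = 24 + D (G(D) = D + 24 = 24 + D)
-2531/y - 31061/G(82) = -2531/527 - 31061/(24 + 82) = -2531*1/527 - 31061/106 = -2531/527 - 31061*1/106 = -2531/527 - 31061/106 = -16637433/55862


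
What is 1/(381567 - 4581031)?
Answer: -1/4199464 ≈ -2.3813e-7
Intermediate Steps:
1/(381567 - 4581031) = 1/(-4199464) = -1/4199464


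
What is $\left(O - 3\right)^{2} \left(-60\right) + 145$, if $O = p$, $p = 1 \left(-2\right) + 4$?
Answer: $85$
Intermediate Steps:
$p = 2$ ($p = -2 + 4 = 2$)
$O = 2$
$\left(O - 3\right)^{2} \left(-60\right) + 145 = \left(2 - 3\right)^{2} \left(-60\right) + 145 = \left(-1\right)^{2} \left(-60\right) + 145 = 1 \left(-60\right) + 145 = -60 + 145 = 85$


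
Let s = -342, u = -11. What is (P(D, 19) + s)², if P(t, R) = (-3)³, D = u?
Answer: 136161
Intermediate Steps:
D = -11
P(t, R) = -27
(P(D, 19) + s)² = (-27 - 342)² = (-369)² = 136161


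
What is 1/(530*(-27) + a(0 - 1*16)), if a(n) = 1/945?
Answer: -945/13522949 ≈ -6.9881e-5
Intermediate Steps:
a(n) = 1/945
1/(530*(-27) + a(0 - 1*16)) = 1/(530*(-27) + 1/945) = 1/(-14310 + 1/945) = 1/(-13522949/945) = -945/13522949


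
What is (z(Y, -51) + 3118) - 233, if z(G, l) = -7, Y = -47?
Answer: 2878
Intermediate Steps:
(z(Y, -51) + 3118) - 233 = (-7 + 3118) - 233 = 3111 - 233 = 2878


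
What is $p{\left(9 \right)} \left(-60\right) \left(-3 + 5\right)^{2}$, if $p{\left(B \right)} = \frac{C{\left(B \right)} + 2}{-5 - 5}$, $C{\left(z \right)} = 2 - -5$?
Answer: $216$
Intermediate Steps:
$C{\left(z \right)} = 7$ ($C{\left(z \right)} = 2 + 5 = 7$)
$p{\left(B \right)} = - \frac{9}{10}$ ($p{\left(B \right)} = \frac{7 + 2}{-5 - 5} = \frac{9}{-10} = 9 \left(- \frac{1}{10}\right) = - \frac{9}{10}$)
$p{\left(9 \right)} \left(-60\right) \left(-3 + 5\right)^{2} = \left(- \frac{9}{10}\right) \left(-60\right) \left(-3 + 5\right)^{2} = 54 \cdot 2^{2} = 54 \cdot 4 = 216$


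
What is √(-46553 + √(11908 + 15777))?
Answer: √(-46553 + 7*√565) ≈ 215.38*I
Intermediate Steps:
√(-46553 + √(11908 + 15777)) = √(-46553 + √27685) = √(-46553 + 7*√565)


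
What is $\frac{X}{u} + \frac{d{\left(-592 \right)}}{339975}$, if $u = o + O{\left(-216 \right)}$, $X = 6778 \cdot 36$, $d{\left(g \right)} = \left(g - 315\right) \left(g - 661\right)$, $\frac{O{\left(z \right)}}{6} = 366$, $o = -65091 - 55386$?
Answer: $\frac{17155435517}{13404194325} \approx 1.2799$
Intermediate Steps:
$o = -120477$ ($o = -65091 - 55386 = -120477$)
$O{\left(z \right)} = 2196$ ($O{\left(z \right)} = 6 \cdot 366 = 2196$)
$d{\left(g \right)} = \left(-661 + g\right) \left(-315 + g\right)$ ($d{\left(g \right)} = \left(-315 + g\right) \left(-661 + g\right) = \left(-661 + g\right) \left(-315 + g\right)$)
$X = 244008$
$u = -118281$ ($u = -120477 + 2196 = -118281$)
$\frac{X}{u} + \frac{d{\left(-592 \right)}}{339975} = \frac{244008}{-118281} + \frac{208215 + \left(-592\right)^{2} - -577792}{339975} = 244008 \left(- \frac{1}{118281}\right) + \left(208215 + 350464 + 577792\right) \frac{1}{339975} = - \frac{81336}{39427} + 1136471 \cdot \frac{1}{339975} = - \frac{81336}{39427} + \frac{1136471}{339975} = \frac{17155435517}{13404194325}$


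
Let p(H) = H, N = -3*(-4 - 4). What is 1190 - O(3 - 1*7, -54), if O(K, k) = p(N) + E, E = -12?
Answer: 1178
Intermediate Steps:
N = 24 (N = -3*(-8) = 24)
O(K, k) = 12 (O(K, k) = 24 - 12 = 12)
1190 - O(3 - 1*7, -54) = 1190 - 1*12 = 1190 - 12 = 1178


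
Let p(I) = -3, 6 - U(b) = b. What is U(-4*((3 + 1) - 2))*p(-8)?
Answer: -42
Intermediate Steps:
U(b) = 6 - b
U(-4*((3 + 1) - 2))*p(-8) = (6 - (-4)*((3 + 1) - 2))*(-3) = (6 - (-4)*(4 - 2))*(-3) = (6 - (-4)*2)*(-3) = (6 - 1*(-8))*(-3) = (6 + 8)*(-3) = 14*(-3) = -42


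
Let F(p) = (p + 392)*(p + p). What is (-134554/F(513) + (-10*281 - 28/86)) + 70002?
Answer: 1341371044219/19963395 ≈ 67192.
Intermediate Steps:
F(p) = 2*p*(392 + p) (F(p) = (392 + p)*(2*p) = 2*p*(392 + p))
(-134554/F(513) + (-10*281 - 28/86)) + 70002 = (-134554*1/(1026*(392 + 513)) + (-10*281 - 28/86)) + 70002 = (-134554/(2*513*905) + (-2810 - 28*1/86)) + 70002 = (-134554/928530 + (-2810 - 14/43)) + 70002 = (-134554*1/928530 - 120844/43) + 70002 = (-67277/464265 - 120844/43) + 70002 = -56106532571/19963395 + 70002 = 1341371044219/19963395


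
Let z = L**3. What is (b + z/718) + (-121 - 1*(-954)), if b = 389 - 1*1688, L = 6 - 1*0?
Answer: -167186/359 ≈ -465.70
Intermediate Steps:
L = 6 (L = 6 + 0 = 6)
z = 216 (z = 6**3 = 216)
b = -1299 (b = 389 - 1688 = -1299)
(b + z/718) + (-121 - 1*(-954)) = (-1299 + 216/718) + (-121 - 1*(-954)) = (-1299 + 216*(1/718)) + (-121 + 954) = (-1299 + 108/359) + 833 = -466233/359 + 833 = -167186/359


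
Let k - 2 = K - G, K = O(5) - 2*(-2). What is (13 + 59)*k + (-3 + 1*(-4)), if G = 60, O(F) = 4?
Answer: -3607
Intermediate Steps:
K = 8 (K = 4 - 2*(-2) = 4 + 4 = 8)
k = -50 (k = 2 + (8 - 1*60) = 2 + (8 - 60) = 2 - 52 = -50)
(13 + 59)*k + (-3 + 1*(-4)) = (13 + 59)*(-50) + (-3 + 1*(-4)) = 72*(-50) + (-3 - 4) = -3600 - 7 = -3607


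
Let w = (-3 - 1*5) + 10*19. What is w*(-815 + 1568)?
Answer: 137046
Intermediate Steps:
w = 182 (w = (-3 - 5) + 190 = -8 + 190 = 182)
w*(-815 + 1568) = 182*(-815 + 1568) = 182*753 = 137046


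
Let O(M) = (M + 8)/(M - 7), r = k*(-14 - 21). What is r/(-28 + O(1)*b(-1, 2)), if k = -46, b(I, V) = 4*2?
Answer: -161/4 ≈ -40.250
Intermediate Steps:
b(I, V) = 8
r = 1610 (r = -46*(-14 - 21) = -46*(-35) = 1610)
O(M) = (8 + M)/(-7 + M)
r/(-28 + O(1)*b(-1, 2)) = 1610/(-28 + ((8 + 1)/(-7 + 1))*8) = 1610/(-28 + (9/(-6))*8) = 1610/(-28 - 1/6*9*8) = 1610/(-28 - 3/2*8) = 1610/(-28 - 12) = 1610/(-40) = 1610*(-1/40) = -161/4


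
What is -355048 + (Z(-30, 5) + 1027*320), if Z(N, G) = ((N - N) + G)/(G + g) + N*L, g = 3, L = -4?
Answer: -210299/8 ≈ -26287.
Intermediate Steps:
Z(N, G) = -4*N + G/(3 + G) (Z(N, G) = ((N - N) + G)/(G + 3) + N*(-4) = (0 + G)/(3 + G) - 4*N = G/(3 + G) - 4*N = -4*N + G/(3 + G))
-355048 + (Z(-30, 5) + 1027*320) = -355048 + ((5 - 12*(-30) - 4*5*(-30))/(3 + 5) + 1027*320) = -355048 + ((5 + 360 + 600)/8 + 328640) = -355048 + ((⅛)*965 + 328640) = -355048 + (965/8 + 328640) = -355048 + 2630085/8 = -210299/8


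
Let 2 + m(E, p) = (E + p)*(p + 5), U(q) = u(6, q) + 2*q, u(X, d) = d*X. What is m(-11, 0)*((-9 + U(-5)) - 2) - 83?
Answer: 2824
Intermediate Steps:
u(X, d) = X*d
U(q) = 8*q (U(q) = 6*q + 2*q = 8*q)
m(E, p) = -2 + (5 + p)*(E + p) (m(E, p) = -2 + (E + p)*(p + 5) = -2 + (E + p)*(5 + p) = -2 + (5 + p)*(E + p))
m(-11, 0)*((-9 + U(-5)) - 2) - 83 = (-2 + 0² + 5*(-11) + 5*0 - 11*0)*((-9 + 8*(-5)) - 2) - 83 = (-2 + 0 - 55 + 0 + 0)*((-9 - 40) - 2) - 83 = -57*(-49 - 2) - 83 = -57*(-51) - 83 = 2907 - 83 = 2824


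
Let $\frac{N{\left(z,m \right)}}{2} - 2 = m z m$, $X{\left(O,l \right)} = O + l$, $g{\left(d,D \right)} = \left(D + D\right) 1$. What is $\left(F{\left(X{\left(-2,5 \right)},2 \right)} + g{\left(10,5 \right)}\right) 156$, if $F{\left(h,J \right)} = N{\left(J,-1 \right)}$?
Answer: $2808$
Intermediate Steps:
$g{\left(d,D \right)} = 2 D$ ($g{\left(d,D \right)} = 2 D 1 = 2 D$)
$N{\left(z,m \right)} = 4 + 2 z m^{2}$ ($N{\left(z,m \right)} = 4 + 2 m z m = 4 + 2 z m^{2}$)
$F{\left(h,J \right)} = 4 + 2 J$ ($F{\left(h,J \right)} = 4 + 2 J \left(-1\right)^{2} = 4 + 2 J 1 = 4 + 2 J$)
$\left(F{\left(X{\left(-2,5 \right)},2 \right)} + g{\left(10,5 \right)}\right) 156 = \left(\left(4 + 2 \cdot 2\right) + 2 \cdot 5\right) 156 = \left(\left(4 + 4\right) + 10\right) 156 = \left(8 + 10\right) 156 = 18 \cdot 156 = 2808$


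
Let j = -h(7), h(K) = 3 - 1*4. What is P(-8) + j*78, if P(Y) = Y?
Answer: 70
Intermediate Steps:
h(K) = -1 (h(K) = 3 - 4 = -1)
j = 1 (j = -1*(-1) = 1)
P(-8) + j*78 = -8 + 1*78 = -8 + 78 = 70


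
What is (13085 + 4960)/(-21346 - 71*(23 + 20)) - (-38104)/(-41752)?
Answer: -23376588/14148709 ≈ -1.6522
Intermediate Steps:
(13085 + 4960)/(-21346 - 71*(23 + 20)) - (-38104)/(-41752) = 18045/(-21346 - 71*43) - (-38104)*(-1)/41752 = 18045/(-21346 - 3053) - 1*4763/5219 = 18045/(-24399) - 4763/5219 = 18045*(-1/24399) - 4763/5219 = -2005/2711 - 4763/5219 = -23376588/14148709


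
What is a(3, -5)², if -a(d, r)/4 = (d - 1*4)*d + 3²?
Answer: 576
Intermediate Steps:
a(d, r) = -36 - 4*d*(-4 + d) (a(d, r) = -4*((d - 1*4)*d + 3²) = -4*((d - 4)*d + 9) = -4*((-4 + d)*d + 9) = -4*(d*(-4 + d) + 9) = -4*(9 + d*(-4 + d)) = -36 - 4*d*(-4 + d))
a(3, -5)² = (-36 - 4*3² + 16*3)² = (-36 - 4*9 + 48)² = (-36 - 36 + 48)² = (-24)² = 576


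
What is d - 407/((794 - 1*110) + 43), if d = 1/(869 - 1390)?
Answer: -212774/378767 ≈ -0.56175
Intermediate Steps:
d = -1/521 (d = 1/(-521) = -1/521 ≈ -0.0019194)
d - 407/((794 - 1*110) + 43) = -1/521 - 407/((794 - 1*110) + 43) = -1/521 - 407/((794 - 110) + 43) = -1/521 - 407/(684 + 43) = -1/521 - 407/727 = -212774/378767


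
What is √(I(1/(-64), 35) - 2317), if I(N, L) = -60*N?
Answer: I*√37057/4 ≈ 48.125*I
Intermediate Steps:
√(I(1/(-64), 35) - 2317) = √(-60/(-64) - 2317) = √(-60*(-1/64) - 2317) = √(15/16 - 2317) = √(-37057/16) = I*√37057/4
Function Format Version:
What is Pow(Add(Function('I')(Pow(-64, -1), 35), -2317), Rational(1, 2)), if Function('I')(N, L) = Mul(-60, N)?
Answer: Mul(Rational(1, 4), I, Pow(37057, Rational(1, 2))) ≈ Mul(48.125, I)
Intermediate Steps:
Pow(Add(Function('I')(Pow(-64, -1), 35), -2317), Rational(1, 2)) = Pow(Add(Mul(-60, Pow(-64, -1)), -2317), Rational(1, 2)) = Pow(Add(Mul(-60, Rational(-1, 64)), -2317), Rational(1, 2)) = Pow(Add(Rational(15, 16), -2317), Rational(1, 2)) = Pow(Rational(-37057, 16), Rational(1, 2)) = Mul(Rational(1, 4), I, Pow(37057, Rational(1, 2)))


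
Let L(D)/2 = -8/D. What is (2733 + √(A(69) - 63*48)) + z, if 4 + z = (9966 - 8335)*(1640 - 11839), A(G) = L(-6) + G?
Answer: -16631840 + I*√26571/3 ≈ -1.6632e+7 + 54.335*I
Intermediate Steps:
L(D) = -16/D (L(D) = 2*(-8/D) = -16/D)
A(G) = 8/3 + G (A(G) = -16/(-6) + G = -16*(-⅙) + G = 8/3 + G)
z = -16634573 (z = -4 + (9966 - 8335)*(1640 - 11839) = -4 + 1631*(-10199) = -4 - 16634569 = -16634573)
(2733 + √(A(69) - 63*48)) + z = (2733 + √((8/3 + 69) - 63*48)) - 16634573 = (2733 + √(215/3 - 3024)) - 16634573 = (2733 + √(-8857/3)) - 16634573 = (2733 + I*√26571/3) - 16634573 = -16631840 + I*√26571/3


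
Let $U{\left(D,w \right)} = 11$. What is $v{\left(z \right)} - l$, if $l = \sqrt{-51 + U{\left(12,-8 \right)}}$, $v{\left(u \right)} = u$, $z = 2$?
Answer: $2 - 2 i \sqrt{10} \approx 2.0 - 6.3246 i$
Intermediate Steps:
$l = 2 i \sqrt{10}$ ($l = \sqrt{-51 + 11} = \sqrt{-40} = 2 i \sqrt{10} \approx 6.3246 i$)
$v{\left(z \right)} - l = 2 - 2 i \sqrt{10}$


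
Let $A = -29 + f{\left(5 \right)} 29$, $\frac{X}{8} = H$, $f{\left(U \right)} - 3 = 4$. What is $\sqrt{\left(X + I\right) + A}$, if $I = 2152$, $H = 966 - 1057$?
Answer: $\sqrt{1598} \approx 39.975$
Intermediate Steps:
$f{\left(U \right)} = 7$ ($f{\left(U \right)} = 3 + 4 = 7$)
$H = -91$
$X = -728$ ($X = 8 \left(-91\right) = -728$)
$A = 174$ ($A = -29 + 7 \cdot 29 = -29 + 203 = 174$)
$\sqrt{\left(X + I\right) + A} = \sqrt{\left(-728 + 2152\right) + 174} = \sqrt{1424 + 174} = \sqrt{1598}$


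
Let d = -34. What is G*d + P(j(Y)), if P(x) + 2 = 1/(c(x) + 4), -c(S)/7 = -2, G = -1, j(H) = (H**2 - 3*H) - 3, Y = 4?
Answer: 577/18 ≈ 32.056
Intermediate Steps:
j(H) = -3 + H**2 - 3*H
c(S) = 14 (c(S) = -7*(-2) = 14)
P(x) = -35/18 (P(x) = -2 + 1/(14 + 4) = -2 + 1/18 = -35/18)
G*d + P(j(Y)) = -1*(-34) - 35/18 = 34 - 35/18 = 577/18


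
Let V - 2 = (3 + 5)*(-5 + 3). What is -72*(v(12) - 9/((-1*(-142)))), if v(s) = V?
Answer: 71892/71 ≈ 1012.6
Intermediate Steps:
V = -14 (V = 2 + (3 + 5)*(-5 + 3) = 2 + 8*(-2) = 2 - 16 = -14)
v(s) = -14
-72*(v(12) - 9/((-1*(-142)))) = -72*(-14 - 9/((-1*(-142)))) = -72*(-14 - 9/142) = -72*(-1997/142) = 71892/71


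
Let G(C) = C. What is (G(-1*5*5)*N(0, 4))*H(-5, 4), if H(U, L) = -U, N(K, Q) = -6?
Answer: 750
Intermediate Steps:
(G(-1*5*5)*N(0, 4))*H(-5, 4) = ((-1*5*5)*(-6))*(-1*(-5)) = (-5*5*(-6))*5 = -25*(-6)*5 = 150*5 = 750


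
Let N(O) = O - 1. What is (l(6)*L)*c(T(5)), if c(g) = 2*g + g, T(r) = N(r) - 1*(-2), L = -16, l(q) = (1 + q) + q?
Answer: -3744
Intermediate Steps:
l(q) = 1 + 2*q
N(O) = -1 + O
T(r) = 1 + r (T(r) = (-1 + r) - 1*(-2) = (-1 + r) + 2 = 1 + r)
c(g) = 3*g
(l(6)*L)*c(T(5)) = ((1 + 2*6)*(-16))*(3*(1 + 5)) = ((1 + 12)*(-16))*(3*6) = (13*(-16))*18 = -208*18 = -3744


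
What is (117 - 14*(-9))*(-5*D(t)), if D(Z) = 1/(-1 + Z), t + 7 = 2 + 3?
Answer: 405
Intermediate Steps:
t = -2 (t = -7 + (2 + 3) = -7 + 5 = -2)
(117 - 14*(-9))*(-5*D(t)) = (117 - 14*(-9))*(-5/(-1 - 2)) = (117 + 126)*(-5/(-3)) = 243*(-5*(-⅓)) = 243*(5/3) = 405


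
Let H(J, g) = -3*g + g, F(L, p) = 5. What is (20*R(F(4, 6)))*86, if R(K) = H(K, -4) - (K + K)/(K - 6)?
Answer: 30960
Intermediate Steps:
H(J, g) = -2*g
R(K) = 8 - 2*K/(-6 + K) (R(K) = -2*(-4) - (K + K)/(K - 6) = 8 - 2*K/(-6 + K))
(20*R(F(4, 6)))*86 = (20*(6*(-8 + 5)/(-6 + 5)))*86 = (20*(6*(-3)/(-1)))*86 = (20*(6*(-1)*(-3)))*86 = (20*18)*86 = 360*86 = 30960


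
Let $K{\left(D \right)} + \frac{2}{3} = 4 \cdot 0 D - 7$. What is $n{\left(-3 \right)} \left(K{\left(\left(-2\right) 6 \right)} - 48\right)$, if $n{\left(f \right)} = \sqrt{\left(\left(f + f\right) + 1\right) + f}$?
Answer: $- \frac{334 i \sqrt{2}}{3} \approx - 157.45 i$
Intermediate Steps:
$n{\left(f \right)} = \sqrt{1 + 3 f}$ ($n{\left(f \right)} = \sqrt{\left(2 f + 1\right) + f} = \sqrt{\left(1 + 2 f\right) + f} = \sqrt{1 + 3 f}$)
$K{\left(D \right)} = - \frac{23}{3}$ ($K{\left(D \right)} = - \frac{2}{3} + \left(4 \cdot 0 D - 7\right) = - \frac{2}{3} - \left(7 + 0 D\right) = - \frac{2}{3} + \left(0 - 7\right) = - \frac{2}{3} - 7 = - \frac{23}{3}$)
$n{\left(-3 \right)} \left(K{\left(\left(-2\right) 6 \right)} - 48\right) = \sqrt{1 + 3 \left(-3\right)} \left(- \frac{23}{3} - 48\right) = \sqrt{1 - 9} \left(- \frac{167}{3}\right) = \sqrt{-8} \left(- \frac{167}{3}\right) = 2 i \sqrt{2} \left(- \frac{167}{3}\right) = - \frac{334 i \sqrt{2}}{3}$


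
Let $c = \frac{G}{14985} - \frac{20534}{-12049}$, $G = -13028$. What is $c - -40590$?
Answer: $\frac{7328848343968}{180554265} \approx 40591.0$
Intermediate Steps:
$c = \frac{150727618}{180554265}$ ($c = - \frac{13028}{14985} - \frac{20534}{-12049} = \left(-13028\right) \frac{1}{14985} - - \frac{20534}{12049} = - \frac{13028}{14985} + \frac{20534}{12049} = \frac{150727618}{180554265} \approx 0.83481$)
$c - -40590 = \frac{150727618}{180554265} - -40590 = \frac{150727618}{180554265} + 40590 = \frac{7328848343968}{180554265}$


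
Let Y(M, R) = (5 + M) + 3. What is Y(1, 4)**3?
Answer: 729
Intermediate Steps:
Y(M, R) = 8 + M
Y(1, 4)**3 = (8 + 1)**3 = 9**3 = 729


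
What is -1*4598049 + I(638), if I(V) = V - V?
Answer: -4598049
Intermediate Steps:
I(V) = 0
-1*4598049 + I(638) = -1*4598049 + 0 = -4598049 + 0 = -4598049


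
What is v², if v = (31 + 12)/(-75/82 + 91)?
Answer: 12432676/54567769 ≈ 0.22784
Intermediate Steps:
v = 3526/7387 (v = 43/(-75*1/82 + 91) = 43/(-75/82 + 91) = 43/(7387/82) = 43*(82/7387) = 3526/7387 ≈ 0.47732)
v² = (3526/7387)² = 12432676/54567769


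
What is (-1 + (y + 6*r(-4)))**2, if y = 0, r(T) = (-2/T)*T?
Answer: 169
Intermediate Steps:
r(T) = -2
(-1 + (y + 6*r(-4)))**2 = (-1 + (0 + 6*(-2)))**2 = (-1 + (0 - 12))**2 = (-1 - 12)**2 = (-13)**2 = 169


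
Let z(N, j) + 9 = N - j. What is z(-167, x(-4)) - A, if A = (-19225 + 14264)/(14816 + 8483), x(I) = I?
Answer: -4002467/23299 ≈ -171.79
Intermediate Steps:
z(N, j) = -9 + N - j (z(N, j) = -9 + (N - j) = -9 + N - j)
A = -4961/23299 ≈ -0.21293
z(-167, x(-4)) - A = (-9 - 167 - 1*(-4)) - 1*(-4961/23299) = (-9 - 167 + 4) + 4961/23299 = -172 + 4961/23299 = -4002467/23299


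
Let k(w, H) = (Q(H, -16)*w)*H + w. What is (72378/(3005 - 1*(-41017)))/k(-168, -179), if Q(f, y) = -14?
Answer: -4021/1030056104 ≈ -3.9037e-6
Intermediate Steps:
k(w, H) = w - 14*H*w (k(w, H) = (-14*w)*H + w = -14*H*w + w = w - 14*H*w)
(72378/(3005 - 1*(-41017)))/k(-168, -179) = (72378/(3005 - 1*(-41017)))/((-168*(1 - 14*(-179)))) = (72378/(3005 + 41017))/((-168*(1 + 2506))) = (72378/44022)/((-168*2507)) = (72378*(1/44022))/(-421176) = (12063/7337)*(-1/421176) = -4021/1030056104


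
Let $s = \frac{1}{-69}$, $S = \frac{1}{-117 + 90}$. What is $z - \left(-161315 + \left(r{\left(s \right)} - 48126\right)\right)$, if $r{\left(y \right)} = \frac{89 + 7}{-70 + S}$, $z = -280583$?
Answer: $- \frac{134526930}{1891} \approx -71141.0$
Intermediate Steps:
$S = - \frac{1}{27}$ ($S = \frac{1}{-27} = - \frac{1}{27} \approx -0.037037$)
$s = - \frac{1}{69} \approx -0.014493$
$r{\left(y \right)} = - \frac{2592}{1891}$ ($r{\left(y \right)} = \frac{89 + 7}{-70 - \frac{1}{27}} = \frac{96}{- \frac{1891}{27}} = 96 \left(- \frac{27}{1891}\right) = - \frac{2592}{1891}$)
$z - \left(-161315 + \left(r{\left(s \right)} - 48126\right)\right) = -280583 - \left(-161315 - \frac{91008858}{1891}\right) = -280583 - - \frac{396055523}{1891} = -280583 + \frac{396055523}{1891} = - \frac{134526930}{1891}$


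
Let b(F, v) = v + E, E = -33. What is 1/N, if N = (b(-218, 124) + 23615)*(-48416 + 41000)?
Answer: -1/175803696 ≈ -5.6882e-9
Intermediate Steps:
b(F, v) = -33 + v (b(F, v) = v - 33 = -33 + v)
N = -175803696 (N = ((-33 + 124) + 23615)*(-48416 + 41000) = (91 + 23615)*(-7416) = 23706*(-7416) = -175803696)
1/N = 1/(-175803696) = -1/175803696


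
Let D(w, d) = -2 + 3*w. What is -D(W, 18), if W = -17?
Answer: 53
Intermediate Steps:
-D(W, 18) = -(-2 + 3*(-17)) = -(-2 - 51) = -1*(-53) = 53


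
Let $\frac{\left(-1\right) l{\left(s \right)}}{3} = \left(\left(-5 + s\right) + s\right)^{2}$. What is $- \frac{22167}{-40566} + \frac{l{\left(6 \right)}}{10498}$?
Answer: $\frac{18895497}{35488489} \approx 0.53244$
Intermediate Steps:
$l{\left(s \right)} = - 3 \left(-5 + 2 s\right)^{2}$ ($l{\left(s \right)} = - 3 \left(\left(-5 + s\right) + s\right)^{2} = - 3 \left(-5 + 2 s\right)^{2}$)
$- \frac{22167}{-40566} + \frac{l{\left(6 \right)}}{10498} = - \frac{22167}{-40566} + \frac{\left(-3\right) \left(-5 + 2 \cdot 6\right)^{2}}{10498} = \left(-22167\right) \left(- \frac{1}{40566}\right) + - 3 \left(-5 + 12\right)^{2} \cdot \frac{1}{10498} = \frac{7389}{13522} + - 3 \cdot 7^{2} \cdot \frac{1}{10498} = \frac{7389}{13522} + \left(-3\right) 49 \cdot \frac{1}{10498} = \frac{7389}{13522} - \frac{147}{10498} = \frac{18895497}{35488489}$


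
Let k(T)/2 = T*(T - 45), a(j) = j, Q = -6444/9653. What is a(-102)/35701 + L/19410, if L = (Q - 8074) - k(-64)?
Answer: -1268329998547/1114851370955 ≈ -1.1377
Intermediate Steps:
Q = -6444/9653 (Q = -6444*1/9653 = -6444/9653 ≈ -0.66756)
k(T) = 2*T*(-45 + T) (k(T) = 2*(T*(T - 45)) = 2*(T*(-45 + T)) = 2*T*(-45 + T))
L = -212623422/9653 (L = (-6444/9653 - 8074) - 2*(-64)*(-45 - 64) = -77944766/9653 - 2*(-64)*(-109) = -77944766/9653 - 1*13952 = -77944766/9653 - 13952 = -212623422/9653 ≈ -22027.)
a(-102)/35701 + L/19410 = -102/35701 - 212623422/9653/19410 = -102*1/35701 - 212623422/9653*1/19410 = -102/35701 - 35437237/31227455 = -1268329998547/1114851370955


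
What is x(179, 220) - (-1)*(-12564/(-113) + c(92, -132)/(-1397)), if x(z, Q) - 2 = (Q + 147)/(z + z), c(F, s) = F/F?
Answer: 6454506073/56514238 ≈ 114.21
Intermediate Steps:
c(F, s) = 1
x(z, Q) = 2 + (147 + Q)/(2*z) (x(z, Q) = 2 + (Q + 147)/(z + z) = 2 + (147 + Q)/((2*z)) = 2 + (147 + Q)*(1/(2*z)) = 2 + (147 + Q)/(2*z))
x(179, 220) - (-1)*(-12564/(-113) + c(92, -132)/(-1397)) = (1/2)*(147 + 220 + 4*179)/179 - (-1)*(-12564/(-113) + 1/(-1397)) = (1/2)*(1/179)*(147 + 220 + 716) - (-1)*(-12564*(-1/113) + 1*(-1/1397)) = (1/2)*(1/179)*1083 - (-1)*(12564/113 - 1/1397) = 1083/358 - (-1)*17551795/157861 = 1083/358 - 1*(-17551795/157861) = 1083/358 + 17551795/157861 = 6454506073/56514238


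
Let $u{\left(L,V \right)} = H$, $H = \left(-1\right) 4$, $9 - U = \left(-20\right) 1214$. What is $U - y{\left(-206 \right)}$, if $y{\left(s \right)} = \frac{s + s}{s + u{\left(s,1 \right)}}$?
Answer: $\frac{2550139}{105} \approx 24287.0$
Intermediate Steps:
$U = 24289$ ($U = 9 - \left(-20\right) 1214 = 9 - -24280 = 9 + 24280 = 24289$)
$H = -4$
$u{\left(L,V \right)} = -4$
$y{\left(s \right)} = \frac{2 s}{-4 + s}$ ($y{\left(s \right)} = \frac{s + s}{s - 4} = \frac{2 s}{-4 + s}$)
$U - y{\left(-206 \right)} = 24289 - 2 \left(-206\right) \frac{1}{-4 - 206} = 24289 - 2 \left(-206\right) \frac{1}{-210} = 24289 - 2 \left(-206\right) \left(- \frac{1}{210}\right) = 24289 - \frac{206}{105} = \frac{2550139}{105}$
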